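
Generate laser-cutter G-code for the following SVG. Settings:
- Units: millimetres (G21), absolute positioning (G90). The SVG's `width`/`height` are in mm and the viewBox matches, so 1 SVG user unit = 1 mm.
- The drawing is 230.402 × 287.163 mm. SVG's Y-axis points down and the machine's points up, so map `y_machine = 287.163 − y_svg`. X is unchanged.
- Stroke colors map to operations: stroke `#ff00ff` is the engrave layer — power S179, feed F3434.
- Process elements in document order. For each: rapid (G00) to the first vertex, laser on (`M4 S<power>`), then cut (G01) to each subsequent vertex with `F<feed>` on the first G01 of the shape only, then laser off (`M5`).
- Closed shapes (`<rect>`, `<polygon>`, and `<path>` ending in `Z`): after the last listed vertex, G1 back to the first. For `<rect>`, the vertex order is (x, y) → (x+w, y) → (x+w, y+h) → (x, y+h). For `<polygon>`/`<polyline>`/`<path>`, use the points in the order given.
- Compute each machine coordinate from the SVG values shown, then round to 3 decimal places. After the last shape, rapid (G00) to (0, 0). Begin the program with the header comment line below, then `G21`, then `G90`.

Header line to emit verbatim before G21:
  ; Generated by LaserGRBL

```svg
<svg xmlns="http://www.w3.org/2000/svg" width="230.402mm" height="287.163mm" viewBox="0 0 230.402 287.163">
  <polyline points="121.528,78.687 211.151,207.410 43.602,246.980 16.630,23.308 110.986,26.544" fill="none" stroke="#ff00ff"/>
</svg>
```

; Generated by LaserGRBL
G21
G90
G00 X121.528 Y208.476
M4 S179
G01 X211.151 Y79.753 F3434
G01 X43.602 Y40.183
G01 X16.630 Y263.855
G01 X110.986 Y260.619
M5
G00 X0.000 Y0.000

Since the viewBox matches the mm dimensions, user units are millimetres directly. The only transform is the Y-flip y_m = 287.163 − y_svg.

Shape 1 is a open polyline drawn with `<polyline>`. Its stroke #ff00ff means engrave at S179, F3434. After flipping Y the toolpath is (121.528,208.476) → (211.151,79.753) → (43.602,40.183) → (16.630,263.855) → (110.986,260.619).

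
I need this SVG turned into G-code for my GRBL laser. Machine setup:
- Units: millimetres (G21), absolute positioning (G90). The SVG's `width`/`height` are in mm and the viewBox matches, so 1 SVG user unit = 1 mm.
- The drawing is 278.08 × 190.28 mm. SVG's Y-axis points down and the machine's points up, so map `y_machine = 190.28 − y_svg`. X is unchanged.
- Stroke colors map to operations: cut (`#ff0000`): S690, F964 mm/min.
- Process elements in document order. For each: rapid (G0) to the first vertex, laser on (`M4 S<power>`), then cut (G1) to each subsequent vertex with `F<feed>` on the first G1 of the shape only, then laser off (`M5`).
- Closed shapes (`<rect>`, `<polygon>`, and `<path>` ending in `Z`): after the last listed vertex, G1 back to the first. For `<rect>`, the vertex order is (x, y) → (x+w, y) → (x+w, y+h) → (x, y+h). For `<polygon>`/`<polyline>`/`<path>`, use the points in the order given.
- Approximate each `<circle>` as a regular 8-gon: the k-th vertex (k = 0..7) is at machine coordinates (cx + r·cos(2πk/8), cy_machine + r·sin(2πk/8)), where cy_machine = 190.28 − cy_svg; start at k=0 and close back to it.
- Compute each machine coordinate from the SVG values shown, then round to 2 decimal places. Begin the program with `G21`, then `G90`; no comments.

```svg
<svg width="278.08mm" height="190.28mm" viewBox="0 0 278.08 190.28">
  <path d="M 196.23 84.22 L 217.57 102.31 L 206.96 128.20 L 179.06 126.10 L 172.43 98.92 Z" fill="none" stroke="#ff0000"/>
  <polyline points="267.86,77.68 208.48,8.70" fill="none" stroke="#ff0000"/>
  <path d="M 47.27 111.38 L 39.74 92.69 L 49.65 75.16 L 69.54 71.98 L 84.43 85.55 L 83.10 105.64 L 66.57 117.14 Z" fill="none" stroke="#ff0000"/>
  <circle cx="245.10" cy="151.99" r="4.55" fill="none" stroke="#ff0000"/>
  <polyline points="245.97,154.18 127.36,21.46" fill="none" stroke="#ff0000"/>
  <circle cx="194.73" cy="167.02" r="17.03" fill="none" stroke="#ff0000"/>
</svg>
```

G21
G90
G0 X196.23 Y106.06
M4 S690
G1 X217.57 Y87.97 F964
G1 X206.96 Y62.08
G1 X179.06 Y64.18
G1 X172.43 Y91.36
G1 X196.23 Y106.06
M5
G0 X267.86 Y112.60
M4 S690
G1 X208.48 Y181.58 F964
M5
G0 X47.27 Y78.90
M4 S690
G1 X39.74 Y97.59 F964
G1 X49.65 Y115.12
G1 X69.54 Y118.30
G1 X84.43 Y104.73
G1 X83.10 Y84.64
G1 X66.57 Y73.14
G1 X47.27 Y78.90
M5
G0 X249.65 Y38.29
M4 S690
G1 X248.32 Y41.51 F964
G1 X245.10 Y42.84
G1 X241.88 Y41.51
G1 X240.55 Y38.29
G1 X241.88 Y35.07
G1 X245.10 Y33.74
G1 X248.32 Y35.07
G1 X249.65 Y38.29
M5
G0 X245.97 Y36.10
M4 S690
G1 X127.36 Y168.82 F964
M5
G0 X211.76 Y23.26
M4 S690
G1 X206.77 Y35.30 F964
G1 X194.73 Y40.29
G1 X182.69 Y35.30
G1 X177.70 Y23.26
G1 X182.69 Y11.22
G1 X194.73 Y6.23
G1 X206.77 Y11.22
G1 X211.76 Y23.26
M5

viewBox `0 0 278.08 190.28` with mm width/height → 1 unit = 1 mm. Flip: y_m = 190.28 − y_svg.

**Shape 1** — `<path>` regular polygon, stroke `#ff0000` → cut (S690, F964). Machine vertices: (196.23,106.06) → (217.57,87.97) → (206.96,62.08) → (179.06,64.18) → (172.43,91.36) → (196.23,106.06). Closed: final G1 returns to the first vertex.

**Shape 2** — `<polyline>` line segment, stroke `#ff0000` → cut (S690, F964). Machine vertices: (267.86,112.60) → (208.48,181.58). Open path.

**Shape 3** — `<path>` regular polygon, stroke `#ff0000` → cut (S690, F964). Machine vertices: (47.27,78.90) → (39.74,97.59) → (49.65,115.12) → (69.54,118.30) → (84.43,104.73) → (83.10,84.64) → (66.57,73.14) → (47.27,78.90). Closed: final G1 returns to the first vertex.

**Shape 4** — `<circle>` circle, stroke `#ff0000` → cut (S690, F964). Machine vertices: (249.65,38.29) → (248.32,41.51) → (245.10,42.84) → (241.88,41.51) → (240.55,38.29) → (241.88,35.07) → (245.10,33.74) → (248.32,35.07) → (249.65,38.29). Closed: final G1 returns to the first vertex.

**Shape 5** — `<polyline>` line segment, stroke `#ff0000` → cut (S690, F964). Machine vertices: (245.97,36.10) → (127.36,168.82). Open path.

**Shape 6** — `<circle>` circle, stroke `#ff0000` → cut (S690, F964). Machine vertices: (211.76,23.26) → (206.77,35.30) → (194.73,40.29) → (182.69,35.30) → (177.70,23.26) → (182.69,11.22) → (194.73,6.23) → (206.77,11.22) → (211.76,23.26). Closed: final G1 returns to the first vertex.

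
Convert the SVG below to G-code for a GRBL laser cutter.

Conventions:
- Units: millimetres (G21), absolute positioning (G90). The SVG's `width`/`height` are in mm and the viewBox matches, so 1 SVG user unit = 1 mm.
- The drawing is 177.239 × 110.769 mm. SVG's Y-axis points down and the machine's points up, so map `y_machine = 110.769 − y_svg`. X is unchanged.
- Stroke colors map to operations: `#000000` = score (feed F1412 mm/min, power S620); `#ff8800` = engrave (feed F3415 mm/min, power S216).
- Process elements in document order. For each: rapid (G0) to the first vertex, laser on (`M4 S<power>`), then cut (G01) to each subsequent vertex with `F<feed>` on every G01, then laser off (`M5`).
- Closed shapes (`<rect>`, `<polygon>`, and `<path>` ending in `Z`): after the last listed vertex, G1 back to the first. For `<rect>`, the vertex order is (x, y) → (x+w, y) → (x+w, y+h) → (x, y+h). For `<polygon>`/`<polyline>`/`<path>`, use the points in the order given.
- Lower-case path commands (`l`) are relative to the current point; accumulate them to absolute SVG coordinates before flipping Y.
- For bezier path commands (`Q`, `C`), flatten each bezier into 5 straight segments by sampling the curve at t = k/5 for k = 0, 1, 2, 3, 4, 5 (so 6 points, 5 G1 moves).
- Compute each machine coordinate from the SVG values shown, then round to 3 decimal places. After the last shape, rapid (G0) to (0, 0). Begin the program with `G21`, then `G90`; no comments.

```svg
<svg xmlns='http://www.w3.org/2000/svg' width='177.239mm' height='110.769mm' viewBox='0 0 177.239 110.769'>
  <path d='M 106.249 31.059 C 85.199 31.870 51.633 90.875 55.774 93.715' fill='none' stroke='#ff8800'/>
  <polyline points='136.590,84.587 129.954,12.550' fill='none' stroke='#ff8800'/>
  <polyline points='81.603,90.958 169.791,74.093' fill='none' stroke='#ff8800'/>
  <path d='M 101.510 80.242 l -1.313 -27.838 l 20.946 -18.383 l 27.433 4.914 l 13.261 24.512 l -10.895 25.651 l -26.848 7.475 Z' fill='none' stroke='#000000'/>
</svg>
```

G21
G90
G0 X106.249 Y79.710
M4 S216
G01 X92.519 Y73.155 F3415
G01 X78.196 Y58.123 F3415
G01 X65.690 Y40.102 F3415
G01 X57.412 Y24.583 F3415
G01 X55.774 Y17.054 F3415
M5
G0 X136.590 Y26.182
M4 S216
G01 X129.954 Y98.219 F3415
M5
G0 X81.603 Y19.811
M4 S216
G01 X169.791 Y36.676 F3415
M5
G0 X101.510 Y30.527
M4 S620
G01 X100.197 Y58.365 F1412
G01 X121.143 Y76.748 F1412
G01 X148.576 Y71.834 F1412
G01 X161.837 Y47.322 F1412
G01 X150.942 Y21.671 F1412
G01 X124.094 Y14.196 F1412
G01 X101.510 Y30.527 F1412
M5
G0 X0.000 Y0.000

Since the viewBox matches the mm dimensions, user units are millimetres directly. The only transform is the Y-flip y_m = 110.769 − y_svg.

Shape 1 is a cubic bezier drawn with `<path>`. Its stroke #ff8800 means engrave at S216, F3415. After flipping Y the toolpath is (106.249,79.710) → (92.519,73.155) → (78.196,58.123) → (65.690,40.102) → (57.412,24.583) → (55.774,17.054).

Shape 2 is a line segment drawn with `<polyline>`. Its stroke #ff8800 means engrave at S216, F3415. After flipping Y the toolpath is (136.590,26.182) → (129.954,98.219).

Shape 3 is a line segment drawn with `<polyline>`. Its stroke #ff8800 means engrave at S216, F3415. After flipping Y the toolpath is (81.603,19.811) → (169.791,36.676).

Shape 4 is a regular polygon drawn with `<path>`. Its stroke #000000 means score at S620, F1412. After flipping Y the toolpath is (101.510,30.527) → (100.197,58.365) → (121.143,76.748) → (148.576,71.834) → (161.837,47.322) → (150.942,21.671) → (124.094,14.196) → (101.510,30.527), returning to the start.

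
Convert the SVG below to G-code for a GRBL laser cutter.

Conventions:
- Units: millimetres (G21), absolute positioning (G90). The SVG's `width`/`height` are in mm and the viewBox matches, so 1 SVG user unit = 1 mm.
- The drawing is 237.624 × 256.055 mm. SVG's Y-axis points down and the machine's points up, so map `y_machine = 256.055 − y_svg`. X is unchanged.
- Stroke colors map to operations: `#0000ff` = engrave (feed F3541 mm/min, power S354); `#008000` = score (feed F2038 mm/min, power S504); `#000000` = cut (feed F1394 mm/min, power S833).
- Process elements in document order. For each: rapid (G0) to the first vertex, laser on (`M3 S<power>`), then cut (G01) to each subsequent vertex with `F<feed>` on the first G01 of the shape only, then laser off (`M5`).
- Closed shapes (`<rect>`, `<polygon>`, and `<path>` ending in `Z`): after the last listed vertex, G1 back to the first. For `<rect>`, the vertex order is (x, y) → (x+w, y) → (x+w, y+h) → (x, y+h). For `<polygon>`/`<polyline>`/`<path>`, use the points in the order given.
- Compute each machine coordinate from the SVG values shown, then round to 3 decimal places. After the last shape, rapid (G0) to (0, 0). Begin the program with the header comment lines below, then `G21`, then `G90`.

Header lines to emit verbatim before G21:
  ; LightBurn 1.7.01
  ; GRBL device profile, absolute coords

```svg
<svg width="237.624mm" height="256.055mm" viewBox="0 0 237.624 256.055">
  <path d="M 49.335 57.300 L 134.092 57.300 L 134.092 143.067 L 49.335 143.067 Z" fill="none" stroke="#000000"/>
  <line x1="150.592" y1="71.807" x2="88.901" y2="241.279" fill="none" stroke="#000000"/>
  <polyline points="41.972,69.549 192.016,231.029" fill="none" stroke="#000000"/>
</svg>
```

1 u = 1 mm; y_m = 256.055 − y.

[1] `<path>` rectangle, #000000→cut S833 F1394: (49.335,198.755) → (134.092,198.755) → (134.092,112.988) → (49.335,112.988) → (49.335,198.755) (closed)

[2] `<line>` line segment, #000000→cut S833 F1394: (150.592,184.248) → (88.901,14.776)

[3] `<polyline>` line segment, #000000→cut S833 F1394: (41.972,186.506) → (192.016,25.026)

; LightBurn 1.7.01
; GRBL device profile, absolute coords
G21
G90
G0 X49.335 Y198.755
M3 S833
G01 X134.092 Y198.755 F1394
G01 X134.092 Y112.988
G01 X49.335 Y112.988
G01 X49.335 Y198.755
M5
G0 X150.592 Y184.248
M3 S833
G01 X88.901 Y14.776 F1394
M5
G0 X41.972 Y186.506
M3 S833
G01 X192.016 Y25.026 F1394
M5
G0 X0.000 Y0.000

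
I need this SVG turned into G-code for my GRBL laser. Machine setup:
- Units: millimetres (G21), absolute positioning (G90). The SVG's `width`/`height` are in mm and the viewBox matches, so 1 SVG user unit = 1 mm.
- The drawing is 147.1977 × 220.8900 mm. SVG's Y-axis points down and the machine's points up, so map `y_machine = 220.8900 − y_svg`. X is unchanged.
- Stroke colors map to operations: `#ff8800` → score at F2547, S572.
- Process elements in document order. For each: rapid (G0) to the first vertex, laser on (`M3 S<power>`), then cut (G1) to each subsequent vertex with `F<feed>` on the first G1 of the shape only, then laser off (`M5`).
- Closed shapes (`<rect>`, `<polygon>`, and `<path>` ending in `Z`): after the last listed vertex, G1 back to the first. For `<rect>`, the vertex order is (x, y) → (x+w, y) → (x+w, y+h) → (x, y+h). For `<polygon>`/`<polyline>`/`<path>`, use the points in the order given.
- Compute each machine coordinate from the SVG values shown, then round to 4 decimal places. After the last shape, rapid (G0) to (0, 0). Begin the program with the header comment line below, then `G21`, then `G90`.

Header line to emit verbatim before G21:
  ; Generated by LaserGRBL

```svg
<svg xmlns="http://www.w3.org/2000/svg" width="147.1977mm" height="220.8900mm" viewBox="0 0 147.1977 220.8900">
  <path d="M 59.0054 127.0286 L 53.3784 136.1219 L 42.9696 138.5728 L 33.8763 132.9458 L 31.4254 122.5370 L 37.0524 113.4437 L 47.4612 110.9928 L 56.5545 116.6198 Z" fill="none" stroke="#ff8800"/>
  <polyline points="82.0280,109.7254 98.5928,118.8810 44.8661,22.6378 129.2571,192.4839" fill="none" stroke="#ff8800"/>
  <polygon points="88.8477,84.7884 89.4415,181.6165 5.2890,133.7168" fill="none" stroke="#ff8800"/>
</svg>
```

viewBox `0 0 147.1977 220.8900` with mm width/height → 1 unit = 1 mm. Flip: y_m = 220.8900 − y_svg.

**Shape 1** — `<path>` regular polygon, stroke `#ff8800` → score (S572, F2547). Machine vertices: (59.0054,93.8614) → (53.3784,84.7681) → (42.9696,82.3172) → (33.8763,87.9442) → (31.4254,98.3530) → (37.0524,107.4463) → (47.4612,109.8972) → (56.5545,104.2702) → (59.0054,93.8614). Closed: final G1 returns to the first vertex.

**Shape 2** — `<polyline>` open polyline, stroke `#ff8800` → score (S572, F2547). Machine vertices: (82.0280,111.1646) → (98.5928,102.0090) → (44.8661,198.2522) → (129.2571,28.4061). Open path.

**Shape 3** — `<polygon>` regular polygon, stroke `#ff8800` → score (S572, F2547). Machine vertices: (88.8477,136.1016) → (89.4415,39.2735) → (5.2890,87.1732) → (88.8477,136.1016). Closed: final G1 returns to the first vertex.

; Generated by LaserGRBL
G21
G90
G0 X59.0054 Y93.8614
M3 S572
G1 X53.3784 Y84.7681 F2547
G1 X42.9696 Y82.3172
G1 X33.8763 Y87.9442
G1 X31.4254 Y98.3530
G1 X37.0524 Y107.4463
G1 X47.4612 Y109.8972
G1 X56.5545 Y104.2702
G1 X59.0054 Y93.8614
M5
G0 X82.0280 Y111.1646
M3 S572
G1 X98.5928 Y102.0090 F2547
G1 X44.8661 Y198.2522
G1 X129.2571 Y28.4061
M5
G0 X88.8477 Y136.1016
M3 S572
G1 X89.4415 Y39.2735 F2547
G1 X5.2890 Y87.1732
G1 X88.8477 Y136.1016
M5
G0 X0.0000 Y0.0000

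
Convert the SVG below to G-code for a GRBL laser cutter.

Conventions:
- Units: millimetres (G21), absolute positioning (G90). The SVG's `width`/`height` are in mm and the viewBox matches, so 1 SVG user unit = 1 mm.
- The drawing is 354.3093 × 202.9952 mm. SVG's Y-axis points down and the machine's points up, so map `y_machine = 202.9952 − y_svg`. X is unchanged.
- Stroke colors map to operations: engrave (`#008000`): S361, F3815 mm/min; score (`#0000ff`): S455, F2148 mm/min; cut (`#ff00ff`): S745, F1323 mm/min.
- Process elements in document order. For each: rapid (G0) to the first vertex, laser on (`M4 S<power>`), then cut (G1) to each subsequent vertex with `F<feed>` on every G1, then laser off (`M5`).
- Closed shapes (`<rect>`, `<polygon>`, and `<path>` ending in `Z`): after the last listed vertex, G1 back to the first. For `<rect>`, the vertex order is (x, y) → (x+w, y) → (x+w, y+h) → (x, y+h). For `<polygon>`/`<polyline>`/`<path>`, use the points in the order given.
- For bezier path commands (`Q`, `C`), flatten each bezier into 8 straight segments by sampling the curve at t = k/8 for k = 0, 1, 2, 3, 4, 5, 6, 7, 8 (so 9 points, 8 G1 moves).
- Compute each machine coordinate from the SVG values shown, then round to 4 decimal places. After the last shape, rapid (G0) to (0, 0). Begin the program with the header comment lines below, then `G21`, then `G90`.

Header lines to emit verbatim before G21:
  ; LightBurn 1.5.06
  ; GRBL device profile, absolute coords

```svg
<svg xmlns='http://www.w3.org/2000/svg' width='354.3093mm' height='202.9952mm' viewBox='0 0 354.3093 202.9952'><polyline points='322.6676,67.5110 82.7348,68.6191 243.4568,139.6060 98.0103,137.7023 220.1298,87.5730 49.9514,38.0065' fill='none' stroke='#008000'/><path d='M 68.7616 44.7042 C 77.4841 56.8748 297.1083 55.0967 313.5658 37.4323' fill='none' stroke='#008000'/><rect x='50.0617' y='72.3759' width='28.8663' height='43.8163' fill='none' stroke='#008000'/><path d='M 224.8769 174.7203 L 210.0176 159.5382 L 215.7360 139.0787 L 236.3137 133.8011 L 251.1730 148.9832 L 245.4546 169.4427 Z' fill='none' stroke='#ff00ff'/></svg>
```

; LightBurn 1.5.06
; GRBL device profile, absolute coords
G21
G90
G0 X322.6676 Y135.4842
M4 S361
G1 X82.7348 Y134.3761 F3815
G1 X243.4568 Y63.3892 F3815
G1 X98.0103 Y65.2929 F3815
G1 X220.1298 Y115.4222 F3815
G1 X49.9514 Y164.9887 F3815
M5
G0 X68.7616 Y158.2910
M4 S361
G1 X81.1098 Y154.3847 F3815
G1 X108.3777 Y151.8087 F3815
G1 X145.7129 Y150.5859 F3815
G1 X188.2631 Y150.7388 F3815
G1 X231.1758 Y152.2903 F3815
G1 X269.5987 Y155.2630 F3815
G1 X298.6795 Y159.6796 F3815
G1 X313.5658 Y165.5629 F3815
M5
G0 X50.0617 Y130.6193
M4 S361
G1 X78.9280 Y130.6193 F3815
G1 X78.9280 Y86.8030 F3815
G1 X50.0617 Y86.8030 F3815
G1 X50.0617 Y130.6193 F3815
M5
G0 X224.8769 Y28.2749
M4 S745
G1 X210.0176 Y43.4570 F1323
G1 X215.7360 Y63.9165 F1323
G1 X236.3137 Y69.1941 F1323
G1 X251.1730 Y54.0120 F1323
G1 X245.4546 Y33.5525 F1323
G1 X224.8769 Y28.2749 F1323
M5
G0 X0.0000 Y0.0000

Since the viewBox matches the mm dimensions, user units are millimetres directly. The only transform is the Y-flip y_m = 202.9952 − y_svg.

Shape 1 is a open polyline drawn with `<polyline>`. Its stroke #008000 means engrave at S361, F3815. After flipping Y the toolpath is (322.6676,135.4842) → (82.7348,134.3761) → (243.4568,63.3892) → (98.0103,65.2929) → (220.1298,115.4222) → (49.9514,164.9887).

Shape 2 is a cubic bezier drawn with `<path>`. Its stroke #008000 means engrave at S361, F3815. After flipping Y the toolpath is (68.7616,158.2910) → (81.1098,154.3847) → (108.3777,151.8087) → (145.7129,150.5859) → (188.2631,150.7388) → (231.1758,152.2903) → (269.5987,155.2630) → (298.6795,159.6796) → (313.5658,165.5629).

Shape 3 is a rectangle drawn with `<rect>`. Its stroke #008000 means engrave at S361, F3815. After flipping Y the toolpath is (50.0617,130.6193) → (78.9280,130.6193) → (78.9280,86.8030) → (50.0617,86.8030) → (50.0617,130.6193), returning to the start.

Shape 4 is a regular polygon drawn with `<path>`. Its stroke #ff00ff means cut at S745, F1323. After flipping Y the toolpath is (224.8769,28.2749) → (210.0176,43.4570) → (215.7360,63.9165) → (236.3137,69.1941) → (251.1730,54.0120) → (245.4546,33.5525) → (224.8769,28.2749), returning to the start.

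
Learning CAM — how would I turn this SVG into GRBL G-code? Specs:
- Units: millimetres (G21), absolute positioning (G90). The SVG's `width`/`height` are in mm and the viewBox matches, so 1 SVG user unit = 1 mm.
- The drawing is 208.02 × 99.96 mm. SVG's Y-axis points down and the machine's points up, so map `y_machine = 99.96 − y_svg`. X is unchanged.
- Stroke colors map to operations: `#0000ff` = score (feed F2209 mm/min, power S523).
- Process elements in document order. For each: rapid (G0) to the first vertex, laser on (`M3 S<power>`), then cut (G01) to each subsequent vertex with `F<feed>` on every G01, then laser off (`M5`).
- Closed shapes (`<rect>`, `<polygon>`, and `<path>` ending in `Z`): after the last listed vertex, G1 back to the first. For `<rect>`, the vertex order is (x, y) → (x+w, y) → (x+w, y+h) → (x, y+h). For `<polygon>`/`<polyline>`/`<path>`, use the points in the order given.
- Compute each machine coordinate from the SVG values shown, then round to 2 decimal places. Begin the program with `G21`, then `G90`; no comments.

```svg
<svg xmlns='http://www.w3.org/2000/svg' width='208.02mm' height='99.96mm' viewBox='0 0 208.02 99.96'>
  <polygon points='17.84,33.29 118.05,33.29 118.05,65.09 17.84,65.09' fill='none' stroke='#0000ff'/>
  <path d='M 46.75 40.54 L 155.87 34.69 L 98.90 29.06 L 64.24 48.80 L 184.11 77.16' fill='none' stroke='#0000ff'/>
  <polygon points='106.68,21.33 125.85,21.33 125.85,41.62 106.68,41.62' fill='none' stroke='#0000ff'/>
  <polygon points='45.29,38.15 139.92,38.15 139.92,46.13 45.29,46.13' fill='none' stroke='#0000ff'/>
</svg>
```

viewBox `0 0 208.02 99.96` with mm width/height → 1 unit = 1 mm. Flip: y_m = 99.96 − y_svg.

**Shape 1** — `<polygon>` rectangle, stroke `#0000ff` → score (S523, F2209). Machine vertices: (17.84,66.67) → (118.05,66.67) → (118.05,34.87) → (17.84,34.87) → (17.84,66.67). Closed: final G1 returns to the first vertex.

**Shape 2** — `<path>` open polyline, stroke `#0000ff` → score (S523, F2209). Machine vertices: (46.75,59.42) → (155.87,65.27) → (98.90,70.90) → (64.24,51.16) → (184.11,22.80). Open path.

**Shape 3** — `<polygon>` rectangle, stroke `#0000ff` → score (S523, F2209). Machine vertices: (106.68,78.63) → (125.85,78.63) → (125.85,58.34) → (106.68,58.34) → (106.68,78.63). Closed: final G1 returns to the first vertex.

**Shape 4** — `<polygon>` rectangle, stroke `#0000ff` → score (S523, F2209). Machine vertices: (45.29,61.81) → (139.92,61.81) → (139.92,53.83) → (45.29,53.83) → (45.29,61.81). Closed: final G1 returns to the first vertex.

G21
G90
G0 X17.84 Y66.67
M3 S523
G01 X118.05 Y66.67 F2209
G01 X118.05 Y34.87 F2209
G01 X17.84 Y34.87 F2209
G01 X17.84 Y66.67 F2209
M5
G0 X46.75 Y59.42
M3 S523
G01 X155.87 Y65.27 F2209
G01 X98.90 Y70.90 F2209
G01 X64.24 Y51.16 F2209
G01 X184.11 Y22.80 F2209
M5
G0 X106.68 Y78.63
M3 S523
G01 X125.85 Y78.63 F2209
G01 X125.85 Y58.34 F2209
G01 X106.68 Y58.34 F2209
G01 X106.68 Y78.63 F2209
M5
G0 X45.29 Y61.81
M3 S523
G01 X139.92 Y61.81 F2209
G01 X139.92 Y53.83 F2209
G01 X45.29 Y53.83 F2209
G01 X45.29 Y61.81 F2209
M5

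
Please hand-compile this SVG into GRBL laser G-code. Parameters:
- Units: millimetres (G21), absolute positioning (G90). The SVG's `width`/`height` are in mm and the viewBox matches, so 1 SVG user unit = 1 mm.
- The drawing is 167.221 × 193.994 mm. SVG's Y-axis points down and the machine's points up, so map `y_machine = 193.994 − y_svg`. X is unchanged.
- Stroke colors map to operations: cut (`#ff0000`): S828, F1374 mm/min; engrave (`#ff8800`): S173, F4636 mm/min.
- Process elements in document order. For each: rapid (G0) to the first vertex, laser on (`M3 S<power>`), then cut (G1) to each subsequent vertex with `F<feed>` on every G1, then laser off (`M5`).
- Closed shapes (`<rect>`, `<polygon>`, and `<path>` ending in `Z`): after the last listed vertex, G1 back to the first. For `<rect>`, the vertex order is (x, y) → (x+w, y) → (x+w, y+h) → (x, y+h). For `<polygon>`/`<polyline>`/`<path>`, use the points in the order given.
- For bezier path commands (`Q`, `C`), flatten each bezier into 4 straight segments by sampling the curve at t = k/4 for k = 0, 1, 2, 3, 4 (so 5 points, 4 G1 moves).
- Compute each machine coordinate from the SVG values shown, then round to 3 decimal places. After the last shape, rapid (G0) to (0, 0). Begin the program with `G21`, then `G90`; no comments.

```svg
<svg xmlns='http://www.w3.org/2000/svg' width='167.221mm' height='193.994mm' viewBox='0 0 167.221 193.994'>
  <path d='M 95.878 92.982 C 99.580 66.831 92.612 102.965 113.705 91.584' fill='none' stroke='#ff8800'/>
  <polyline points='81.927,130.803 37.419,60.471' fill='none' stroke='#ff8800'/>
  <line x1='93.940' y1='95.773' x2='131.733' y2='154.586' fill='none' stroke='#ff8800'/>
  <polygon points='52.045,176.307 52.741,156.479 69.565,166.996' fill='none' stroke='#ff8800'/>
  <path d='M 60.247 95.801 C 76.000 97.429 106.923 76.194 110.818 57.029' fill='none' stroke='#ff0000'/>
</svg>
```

G21
G90
G0 X95.878 Y101.012
M3 S173
G1 X97.259 Y110.662 F4636
G1 X98.270 Y107.250 F4636
G1 X102.542 Y101.068 F4636
G1 X113.705 Y102.410 F4636
M5
G0 X81.927 Y63.191
M3 S173
G1 X37.419 Y133.523 F4636
M5
G0 X93.940 Y98.221
M3 S173
G1 X131.733 Y39.408 F4636
M5
G0 X52.045 Y17.687
M3 S173
G1 X52.741 Y37.515 F4636
G1 X69.565 Y26.998 F4636
G1 X52.045 Y17.687 F4636
M5
G0 X60.247 Y98.193
M3 S828
G1 X74.247 Y100.869 F1374
G1 X89.979 Y109.782 F1374
G1 X103.488 Y122.593 F1374
G1 X110.818 Y136.965 F1374
M5
G0 X0.000 Y0.000

viewBox `0 0 167.221 193.994` with mm width/height → 1 unit = 1 mm. Flip: y_m = 193.994 − y_svg.

**Shape 1** — `<path>` cubic bezier, stroke `#ff8800` → engrave (S173, F4636). Control points (SVG): P0=(95.878,92.982), P1=(99.580,66.831), P2=(92.612,102.965), P3=(113.705,91.584); sampled at t=k/4. Machine vertices: (95.878,101.012) → (97.259,110.662) → (98.270,107.250) → (102.542,101.068) → (113.705,102.410). Open path.

**Shape 2** — `<polyline>` line segment, stroke `#ff8800` → engrave (S173, F4636). Machine vertices: (81.927,63.191) → (37.419,133.523). Open path.

**Shape 3** — `<line>` line segment, stroke `#ff8800` → engrave (S173, F4636). Machine vertices: (93.940,98.221) → (131.733,39.408). Open path.

**Shape 4** — `<polygon>` regular polygon, stroke `#ff8800` → engrave (S173, F4636). Machine vertices: (52.045,17.687) → (52.741,37.515) → (69.565,26.998) → (52.045,17.687). Closed: final G1 returns to the first vertex.

**Shape 5** — `<path>` cubic bezier, stroke `#ff0000` → cut (S828, F1374). Control points (SVG): P0=(60.247,95.801), P1=(76.000,97.429), P2=(106.923,76.194), P3=(110.818,57.029); sampled at t=k/4. Machine vertices: (60.247,98.193) → (74.247,100.869) → (89.979,109.782) → (103.488,122.593) → (110.818,136.965). Open path.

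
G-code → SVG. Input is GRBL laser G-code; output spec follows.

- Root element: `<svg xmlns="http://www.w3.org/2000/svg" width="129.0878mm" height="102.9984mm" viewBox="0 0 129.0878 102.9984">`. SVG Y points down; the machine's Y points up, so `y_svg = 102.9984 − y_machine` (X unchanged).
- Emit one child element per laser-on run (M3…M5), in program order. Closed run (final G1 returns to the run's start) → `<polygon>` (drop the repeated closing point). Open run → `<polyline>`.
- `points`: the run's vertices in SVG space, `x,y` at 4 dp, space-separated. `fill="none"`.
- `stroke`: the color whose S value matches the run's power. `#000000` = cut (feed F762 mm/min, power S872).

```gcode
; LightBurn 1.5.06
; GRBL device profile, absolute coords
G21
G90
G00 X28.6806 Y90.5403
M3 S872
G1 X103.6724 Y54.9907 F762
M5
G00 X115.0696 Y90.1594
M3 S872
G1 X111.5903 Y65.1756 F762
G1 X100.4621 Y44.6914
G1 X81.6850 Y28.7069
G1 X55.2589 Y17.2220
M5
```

Each laser-on run becomes one SVG element. Flip Y back into SVG space with y_svg = 102.9984 − y_machine. Every run uses S872, so all elements get stroke `#000000` (cut).

Run 1: The run is open, so emit a `<polyline>` with points (Y-flipped): 28.6806,12.4581 103.6724,48.0077.

Run 2: The run is open, so emit a `<polyline>` with points (Y-flipped): 115.0696,12.8390 111.5903,37.8228 100.4621,58.3070 81.6850,74.2915 55.2589,85.7764.

<svg xmlns="http://www.w3.org/2000/svg" width="129.0878mm" height="102.9984mm" viewBox="0 0 129.0878 102.9984">
  <polyline points="28.6806,12.4581 103.6724,48.0077" fill="none" stroke="#000000"/>
  <polyline points="115.0696,12.8390 111.5903,37.8228 100.4621,58.3070 81.6850,74.2915 55.2589,85.7764" fill="none" stroke="#000000"/>
</svg>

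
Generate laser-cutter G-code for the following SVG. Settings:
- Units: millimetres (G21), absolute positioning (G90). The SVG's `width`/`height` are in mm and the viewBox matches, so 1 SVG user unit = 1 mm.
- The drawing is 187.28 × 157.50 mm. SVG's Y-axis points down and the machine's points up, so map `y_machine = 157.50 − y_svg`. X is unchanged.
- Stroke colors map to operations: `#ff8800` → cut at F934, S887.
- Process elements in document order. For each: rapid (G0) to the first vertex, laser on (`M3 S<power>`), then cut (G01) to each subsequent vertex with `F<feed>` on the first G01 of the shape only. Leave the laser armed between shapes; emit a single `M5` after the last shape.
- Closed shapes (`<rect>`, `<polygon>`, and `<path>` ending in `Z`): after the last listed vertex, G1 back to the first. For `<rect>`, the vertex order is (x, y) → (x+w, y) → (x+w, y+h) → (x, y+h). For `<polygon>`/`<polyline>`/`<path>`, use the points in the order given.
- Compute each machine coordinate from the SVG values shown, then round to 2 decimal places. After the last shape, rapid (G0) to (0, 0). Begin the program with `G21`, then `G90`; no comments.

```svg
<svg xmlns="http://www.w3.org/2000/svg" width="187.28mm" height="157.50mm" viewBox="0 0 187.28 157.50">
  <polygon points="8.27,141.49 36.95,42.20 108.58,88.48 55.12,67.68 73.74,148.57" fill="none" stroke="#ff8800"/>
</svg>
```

G21
G90
G0 X8.27 Y16.01
M3 S887
G01 X36.95 Y115.30 F934
G01 X108.58 Y69.02
G01 X55.12 Y89.82
G01 X73.74 Y8.93
G01 X8.27 Y16.01
M5
G0 X0.00 Y0.00

viewBox `0 0 187.28 157.50` with mm width/height → 1 unit = 1 mm. Flip: y_m = 157.50 − y_svg.

**Shape 1** — `<polygon>` closed polygon, stroke `#ff8800` → cut (S887, F934). Machine vertices: (8.27,16.01) → (36.95,115.30) → (108.58,69.02) → (55.12,89.82) → (73.74,8.93) → (8.27,16.01). Closed: final G1 returns to the first vertex.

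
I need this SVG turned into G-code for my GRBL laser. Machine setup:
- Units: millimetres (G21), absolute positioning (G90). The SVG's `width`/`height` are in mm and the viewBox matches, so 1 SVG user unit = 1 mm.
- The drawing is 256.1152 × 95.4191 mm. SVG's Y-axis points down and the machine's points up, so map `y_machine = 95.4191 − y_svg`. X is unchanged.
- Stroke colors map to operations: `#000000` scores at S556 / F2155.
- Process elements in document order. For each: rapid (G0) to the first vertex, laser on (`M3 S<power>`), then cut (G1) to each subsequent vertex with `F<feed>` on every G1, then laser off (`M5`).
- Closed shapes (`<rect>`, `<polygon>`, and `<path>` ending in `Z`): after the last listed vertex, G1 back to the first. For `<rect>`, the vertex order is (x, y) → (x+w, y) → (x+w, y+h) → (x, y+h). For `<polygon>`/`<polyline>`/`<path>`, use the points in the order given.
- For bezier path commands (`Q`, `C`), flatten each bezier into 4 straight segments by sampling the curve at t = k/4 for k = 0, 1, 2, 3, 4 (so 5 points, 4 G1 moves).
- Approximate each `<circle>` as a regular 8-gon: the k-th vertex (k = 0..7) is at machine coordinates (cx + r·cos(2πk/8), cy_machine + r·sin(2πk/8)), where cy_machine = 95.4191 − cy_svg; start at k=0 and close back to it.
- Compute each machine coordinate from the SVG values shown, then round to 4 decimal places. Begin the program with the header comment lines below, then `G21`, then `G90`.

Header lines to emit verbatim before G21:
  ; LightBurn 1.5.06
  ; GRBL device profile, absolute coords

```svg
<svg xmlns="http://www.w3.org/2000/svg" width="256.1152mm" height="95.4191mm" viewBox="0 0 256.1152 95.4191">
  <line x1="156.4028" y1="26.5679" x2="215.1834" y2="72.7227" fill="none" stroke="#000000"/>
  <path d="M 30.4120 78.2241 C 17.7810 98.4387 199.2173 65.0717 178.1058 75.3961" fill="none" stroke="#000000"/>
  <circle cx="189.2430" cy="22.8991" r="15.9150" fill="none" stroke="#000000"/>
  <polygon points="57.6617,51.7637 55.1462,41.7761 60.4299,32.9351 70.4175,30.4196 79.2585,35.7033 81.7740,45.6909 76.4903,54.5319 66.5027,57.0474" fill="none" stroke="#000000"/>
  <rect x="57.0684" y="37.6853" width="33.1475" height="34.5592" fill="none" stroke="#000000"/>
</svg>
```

1 u = 1 mm; y_m = 95.4191 − y.

[1] `<line>` line segment, #000000→score S556 F2155: (156.4028,68.8512) → (215.1834,22.6964)

[2] `<path>` cubic bezier, #000000→score S556 F2155: (30.4120,17.1950) → (51.1293,10.5607) → (107.4391,14.9002) → (162.1588,21.0941) → (178.1058,20.0230)

[3] `<circle>` circle, #000000→score S556 F2155: (205.1580,72.5200) → (200.4966,83.7736) → (189.2430,88.4350) → (177.9894,83.7736) → (173.3280,72.5200) → (177.9894,61.2664) → (189.2430,56.6050) → (200.4966,61.2664) → (205.1580,72.5200) (closed)

[4] `<polygon>` regular polygon, #000000→score S556 F2155: (57.6617,43.6554) → (55.1462,53.6430) → (60.4299,62.4840) → (70.4175,64.9995) → (79.2585,59.7158) → (81.7740,49.7282) → (76.4903,40.8872) → (66.5027,38.3717) → (57.6617,43.6554) (closed)

[5] `<rect>` rectangle, #000000→score S556 F2155: (57.0684,57.7338) → (90.2159,57.7338) → (90.2159,23.1746) → (57.0684,23.1746) → (57.0684,57.7338) (closed)

; LightBurn 1.5.06
; GRBL device profile, absolute coords
G21
G90
G0 X156.4028 Y68.8512
M3 S556
G1 X215.1834 Y22.6964 F2155
M5
G0 X30.4120 Y17.1950
M3 S556
G1 X51.1293 Y10.5607 F2155
G1 X107.4391 Y14.9002 F2155
G1 X162.1588 Y21.0941 F2155
G1 X178.1058 Y20.0230 F2155
M5
G0 X205.1580 Y72.5200
M3 S556
G1 X200.4966 Y83.7736 F2155
G1 X189.2430 Y88.4350 F2155
G1 X177.9894 Y83.7736 F2155
G1 X173.3280 Y72.5200 F2155
G1 X177.9894 Y61.2664 F2155
G1 X189.2430 Y56.6050 F2155
G1 X200.4966 Y61.2664 F2155
G1 X205.1580 Y72.5200 F2155
M5
G0 X57.6617 Y43.6554
M3 S556
G1 X55.1462 Y53.6430 F2155
G1 X60.4299 Y62.4840 F2155
G1 X70.4175 Y64.9995 F2155
G1 X79.2585 Y59.7158 F2155
G1 X81.7740 Y49.7282 F2155
G1 X76.4903 Y40.8872 F2155
G1 X66.5027 Y38.3717 F2155
G1 X57.6617 Y43.6554 F2155
M5
G0 X57.0684 Y57.7338
M3 S556
G1 X90.2159 Y57.7338 F2155
G1 X90.2159 Y23.1746 F2155
G1 X57.0684 Y23.1746 F2155
G1 X57.0684 Y57.7338 F2155
M5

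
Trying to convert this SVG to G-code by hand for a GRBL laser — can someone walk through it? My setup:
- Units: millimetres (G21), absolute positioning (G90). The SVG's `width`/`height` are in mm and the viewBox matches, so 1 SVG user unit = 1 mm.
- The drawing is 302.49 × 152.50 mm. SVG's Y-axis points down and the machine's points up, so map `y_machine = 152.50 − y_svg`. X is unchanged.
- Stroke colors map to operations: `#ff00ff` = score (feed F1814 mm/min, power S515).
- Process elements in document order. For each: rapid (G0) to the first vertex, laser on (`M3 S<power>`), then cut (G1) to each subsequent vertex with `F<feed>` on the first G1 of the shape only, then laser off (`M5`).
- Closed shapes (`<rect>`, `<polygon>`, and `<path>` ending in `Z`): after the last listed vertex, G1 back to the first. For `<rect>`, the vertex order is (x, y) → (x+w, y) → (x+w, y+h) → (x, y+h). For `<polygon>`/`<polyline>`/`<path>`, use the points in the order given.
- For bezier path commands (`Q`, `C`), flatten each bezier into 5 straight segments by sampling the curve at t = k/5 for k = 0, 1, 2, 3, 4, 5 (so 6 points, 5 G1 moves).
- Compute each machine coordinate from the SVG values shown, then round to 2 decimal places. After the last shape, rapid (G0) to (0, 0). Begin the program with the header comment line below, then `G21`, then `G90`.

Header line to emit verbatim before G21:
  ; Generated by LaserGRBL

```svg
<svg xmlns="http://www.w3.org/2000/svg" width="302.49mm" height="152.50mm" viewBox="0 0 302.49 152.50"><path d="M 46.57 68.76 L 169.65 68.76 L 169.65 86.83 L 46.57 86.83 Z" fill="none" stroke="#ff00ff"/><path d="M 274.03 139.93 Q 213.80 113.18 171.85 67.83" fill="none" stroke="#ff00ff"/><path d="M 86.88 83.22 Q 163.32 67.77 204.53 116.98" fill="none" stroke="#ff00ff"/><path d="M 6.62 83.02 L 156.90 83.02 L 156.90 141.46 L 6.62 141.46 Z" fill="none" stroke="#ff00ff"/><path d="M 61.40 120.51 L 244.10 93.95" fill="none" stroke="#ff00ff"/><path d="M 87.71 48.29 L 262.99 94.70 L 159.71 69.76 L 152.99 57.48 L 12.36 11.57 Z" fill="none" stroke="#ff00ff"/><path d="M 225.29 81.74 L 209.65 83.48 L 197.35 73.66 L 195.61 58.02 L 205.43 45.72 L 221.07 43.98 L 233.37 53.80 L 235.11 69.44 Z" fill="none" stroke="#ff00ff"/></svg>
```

Since the viewBox matches the mm dimensions, user units are millimetres directly. The only transform is the Y-flip y_m = 152.50 − y_svg.

Shape 1 is a rectangle drawn with `<path>`. Its stroke #ff00ff means score at S515, F1814. After flipping Y the toolpath is (46.57,83.74) → (169.65,83.74) → (169.65,65.67) → (46.57,65.67) → (46.57,83.74), returning to the start.

Shape 2 is a quadratic bezier drawn with `<path>`. Its stroke #ff00ff means score at S515, F1814. After flipping Y the toolpath is (274.03,12.57) → (250.67,24.01) → (228.77,36.95) → (208.33,51.37) → (189.36,67.27) → (171.85,84.67).

Shape 3 is a quadratic bezier drawn with `<path>`. Its stroke #ff00ff means score at S515, F1814. After flipping Y the toolpath is (86.88,69.28) → (116.05,72.87) → (142.40,71.29) → (165.93,64.54) → (186.64,52.62) → (204.53,35.52).

Shape 4 is a rectangle drawn with `<path>`. Its stroke #ff00ff means score at S515, F1814. After flipping Y the toolpath is (6.62,69.48) → (156.90,69.48) → (156.90,11.04) → (6.62,11.04) → (6.62,69.48), returning to the start.

Shape 5 is a line segment drawn with `<path>`. Its stroke #ff00ff means score at S515, F1814. After flipping Y the toolpath is (61.40,31.99) → (244.10,58.55).

Shape 6 is a closed polygon drawn with `<path>`. Its stroke #ff00ff means score at S515, F1814. After flipping Y the toolpath is (87.71,104.21) → (262.99,57.80) → (159.71,82.74) → (152.99,95.02) → (12.36,140.93) → (87.71,104.21), returning to the start.

Shape 7 is a regular polygon drawn with `<path>`. Its stroke #ff00ff means score at S515, F1814. After flipping Y the toolpath is (225.29,70.76) → (209.65,69.02) → (197.35,78.84) → (195.61,94.48) → (205.43,106.78) → (221.07,108.52) → (233.37,98.70) → (235.11,83.06) → (225.29,70.76), returning to the start.

; Generated by LaserGRBL
G21
G90
G0 X46.57 Y83.74
M3 S515
G1 X169.65 Y83.74 F1814
G1 X169.65 Y65.67
G1 X46.57 Y65.67
G1 X46.57 Y83.74
M5
G0 X274.03 Y12.57
M3 S515
G1 X250.67 Y24.01 F1814
G1 X228.77 Y36.95
G1 X208.33 Y51.37
G1 X189.36 Y67.27
G1 X171.85 Y84.67
M5
G0 X86.88 Y69.28
M3 S515
G1 X116.05 Y72.87 F1814
G1 X142.40 Y71.29
G1 X165.93 Y64.54
G1 X186.64 Y52.62
G1 X204.53 Y35.52
M5
G0 X6.62 Y69.48
M3 S515
G1 X156.90 Y69.48 F1814
G1 X156.90 Y11.04
G1 X6.62 Y11.04
G1 X6.62 Y69.48
M5
G0 X61.40 Y31.99
M3 S515
G1 X244.10 Y58.55 F1814
M5
G0 X87.71 Y104.21
M3 S515
G1 X262.99 Y57.80 F1814
G1 X159.71 Y82.74
G1 X152.99 Y95.02
G1 X12.36 Y140.93
G1 X87.71 Y104.21
M5
G0 X225.29 Y70.76
M3 S515
G1 X209.65 Y69.02 F1814
G1 X197.35 Y78.84
G1 X195.61 Y94.48
G1 X205.43 Y106.78
G1 X221.07 Y108.52
G1 X233.37 Y98.70
G1 X235.11 Y83.06
G1 X225.29 Y70.76
M5
G0 X0.00 Y0.00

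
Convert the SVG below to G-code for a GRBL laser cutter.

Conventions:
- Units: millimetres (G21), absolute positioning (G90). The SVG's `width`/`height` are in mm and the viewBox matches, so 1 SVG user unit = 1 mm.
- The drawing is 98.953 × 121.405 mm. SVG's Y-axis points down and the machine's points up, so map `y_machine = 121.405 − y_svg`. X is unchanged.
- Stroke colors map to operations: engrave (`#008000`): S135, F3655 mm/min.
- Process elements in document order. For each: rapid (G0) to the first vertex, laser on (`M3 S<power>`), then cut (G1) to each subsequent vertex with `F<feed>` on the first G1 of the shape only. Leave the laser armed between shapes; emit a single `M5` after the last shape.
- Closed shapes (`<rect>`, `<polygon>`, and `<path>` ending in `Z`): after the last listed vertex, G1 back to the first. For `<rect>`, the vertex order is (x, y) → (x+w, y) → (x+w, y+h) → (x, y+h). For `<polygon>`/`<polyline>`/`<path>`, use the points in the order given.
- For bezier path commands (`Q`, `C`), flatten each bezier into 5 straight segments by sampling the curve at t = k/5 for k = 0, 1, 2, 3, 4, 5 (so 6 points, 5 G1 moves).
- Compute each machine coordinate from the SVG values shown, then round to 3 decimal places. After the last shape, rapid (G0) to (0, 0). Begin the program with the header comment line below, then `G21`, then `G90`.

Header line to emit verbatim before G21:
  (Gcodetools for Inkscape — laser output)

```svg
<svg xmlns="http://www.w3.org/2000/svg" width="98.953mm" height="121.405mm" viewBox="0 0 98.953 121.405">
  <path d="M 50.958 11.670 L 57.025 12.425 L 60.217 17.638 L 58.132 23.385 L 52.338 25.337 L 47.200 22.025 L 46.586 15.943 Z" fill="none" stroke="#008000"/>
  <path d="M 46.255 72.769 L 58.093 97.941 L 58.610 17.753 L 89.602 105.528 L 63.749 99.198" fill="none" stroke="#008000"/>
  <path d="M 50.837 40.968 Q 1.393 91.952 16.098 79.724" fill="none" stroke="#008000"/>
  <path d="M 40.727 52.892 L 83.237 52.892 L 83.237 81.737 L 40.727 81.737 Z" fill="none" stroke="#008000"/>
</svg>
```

(Gcodetools for Inkscape — laser output)
G21
G90
G0 X50.958 Y109.735
M3 S135
G1 X57.025 Y108.980 F3655
G1 X60.217 Y103.767
G1 X58.132 Y98.020
G1 X52.338 Y96.068
G1 X47.200 Y99.380
G1 X46.586 Y105.462
G1 X50.958 Y109.735
G0 X46.255 Y48.636
M3 S135
G1 X58.093 Y23.464 F3655
G1 X58.610 Y103.652
G1 X89.602 Y15.877
G1 X63.749 Y22.207
G0 X50.837 Y80.437
M3 S135
G1 X33.625 Y62.572 F3655
G1 X21.546 Y49.764
G1 X14.598 Y42.013
G1 X12.782 Y39.318
G1 X16.098 Y41.681
G0 X40.727 Y68.513
M3 S135
G1 X83.237 Y68.513 F3655
G1 X83.237 Y39.668
G1 X40.727 Y39.668
G1 X40.727 Y68.513
M5
G0 X0.000 Y0.000

1 u = 1 mm; y_m = 121.405 − y.

[1] `<path>` regular polygon, #008000→engrave S135 F3655: (50.958,109.735) → (57.025,108.980) → (60.217,103.767) → (58.132,98.020) → (52.338,96.068) → (47.200,99.380) → (46.586,105.462) → (50.958,109.735) (closed)

[2] `<path>` open polyline, #008000→engrave S135 F3655: (46.255,48.636) → (58.093,23.464) → (58.610,103.652) → (89.602,15.877) → (63.749,22.207)

[3] `<path>` quadratic bezier, #008000→engrave S135 F3655: (50.837,80.437) → (33.625,62.572) → (21.546,49.764) → (14.598,42.013) → (12.782,39.318) → (16.098,41.681)

[4] `<path>` rectangle, #008000→engrave S135 F3655: (40.727,68.513) → (83.237,68.513) → (83.237,39.668) → (40.727,39.668) → (40.727,68.513) (closed)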